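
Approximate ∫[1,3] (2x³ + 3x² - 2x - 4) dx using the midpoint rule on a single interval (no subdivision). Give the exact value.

40

M = (b−a)·f(2) = 2·(20) = 40.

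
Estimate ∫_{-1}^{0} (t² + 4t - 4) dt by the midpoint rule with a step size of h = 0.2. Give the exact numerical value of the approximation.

h = (0 − (-1))/5 = 0.2.
Midpoints m₁,…,m₅ = -0.9, -0.7, -0.5, -0.3, -0.1.
f(m₁)=-6.79, f(m₂)=-6.31, f(m₃)=-5.75, f(m₄)=-5.11, f(m₅)=-4.39.
h·[f(m₁) + f(m₂) + f(m₃) + f(m₄) + f(m₅)] = 0.2·(-28.35) = -5.67.

-5.67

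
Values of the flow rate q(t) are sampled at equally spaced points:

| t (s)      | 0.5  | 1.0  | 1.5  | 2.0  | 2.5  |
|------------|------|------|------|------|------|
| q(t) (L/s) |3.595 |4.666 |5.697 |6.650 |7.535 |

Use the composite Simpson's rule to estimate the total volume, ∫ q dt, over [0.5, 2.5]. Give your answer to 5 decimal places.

11.29800

h = 0.5, n = 4.
(h/3)·[y₀ + 4y₁ + 2y₂ + 4y₃ + y₄] = 0.166667·(67.788) = 11.29800.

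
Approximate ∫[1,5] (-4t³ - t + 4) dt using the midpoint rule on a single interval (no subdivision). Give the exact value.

M = (b−a)·f(3) = 4·(-107) = -428.

-428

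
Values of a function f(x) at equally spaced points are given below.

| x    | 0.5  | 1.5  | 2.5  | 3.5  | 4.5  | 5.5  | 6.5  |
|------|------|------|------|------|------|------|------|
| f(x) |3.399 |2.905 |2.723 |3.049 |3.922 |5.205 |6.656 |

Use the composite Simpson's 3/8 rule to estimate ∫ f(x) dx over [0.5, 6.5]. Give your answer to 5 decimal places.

22.65675

h = 1, n = 6.
(3h/8)·[y₀ + 3y₁ + 3y₂ + 2y₃ + 3y₄ + 3y₅ + y₆] = 0.375·(60.418) = 22.65675.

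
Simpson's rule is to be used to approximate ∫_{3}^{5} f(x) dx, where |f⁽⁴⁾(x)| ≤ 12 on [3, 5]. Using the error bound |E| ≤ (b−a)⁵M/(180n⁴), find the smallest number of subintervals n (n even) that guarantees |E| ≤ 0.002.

Need 384/(180n⁴) ≤ 0.002.
n⁴ ≥ 384/(180·0.002) = 1066.67 ⇒ n ≥ 5.7149, so the smallest even n is 6. (n must be even for Simpson's rule.)

6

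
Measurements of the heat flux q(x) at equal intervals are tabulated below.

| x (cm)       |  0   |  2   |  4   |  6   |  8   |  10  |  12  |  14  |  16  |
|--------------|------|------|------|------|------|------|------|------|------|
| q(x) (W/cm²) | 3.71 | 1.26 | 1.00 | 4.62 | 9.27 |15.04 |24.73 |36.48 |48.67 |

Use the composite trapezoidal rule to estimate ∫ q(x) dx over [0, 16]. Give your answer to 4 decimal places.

h = 2, n = 8.
(h/2)·[y₀ + 2y₁ + 2y₂ + 2y₃ + 2y₄ + 2y₅ + 2y₆ + 2y₇ + y₈] = 1·(237.18) = 237.1800.

237.1800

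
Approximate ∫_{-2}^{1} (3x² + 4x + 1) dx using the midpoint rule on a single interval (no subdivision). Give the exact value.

M = (b−a)·f(-0.5) = 3·(-0.25) = -0.75.

-0.75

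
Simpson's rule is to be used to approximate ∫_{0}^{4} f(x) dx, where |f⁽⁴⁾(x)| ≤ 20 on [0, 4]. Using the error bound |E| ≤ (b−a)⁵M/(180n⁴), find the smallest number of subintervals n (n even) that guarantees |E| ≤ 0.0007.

22

Need 20480/(180n⁴) ≤ 0.0007.
n⁴ ≥ 20480/(180·0.0007) = 162540 ⇒ n ≥ 20.0789, so the smallest even n is 22. (n must be even for Simpson's rule.)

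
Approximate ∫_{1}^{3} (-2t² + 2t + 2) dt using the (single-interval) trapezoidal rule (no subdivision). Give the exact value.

-8

T = (b−a)/2 · [f(1) + f(3)] = 1·[2 + (-10)] = -8.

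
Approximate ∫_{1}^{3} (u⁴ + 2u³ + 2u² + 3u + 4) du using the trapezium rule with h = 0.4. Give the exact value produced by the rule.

h = (3 − 1)/5 = 0.4.
Nodes u₀,…,u₅ = 1, 1.4, 1.8, 2.2, 2.6, 3.
f(u) = u⁴ + 2u³ + 2u² + 3u + 4: f₀=12, f₁=21.4496, f₂=38.0416, f₃=65.0016, f₄=106.1696, f₅=166.
(h/2)·[f₀ + 2f₁ + 2f₂ + 2f₃ + 2f₄ + f₅] = 0.2·(639.3248) = 127.86496.

127.86496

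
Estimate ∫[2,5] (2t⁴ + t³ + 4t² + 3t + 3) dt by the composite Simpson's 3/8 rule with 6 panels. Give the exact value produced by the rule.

h = (5 − 2)/6 = 0.5.
Nodes t₀,…,t₆ = 2, 2.5, 3, 3.5, 4, 4.5, 5.
f(t) = 2t⁴ + t³ + 4t² + 3t + 3: f₀=65, f₁=129.25, f₂=237, f₃=405.5, f₄=655, f₅=1008.75, f₆=1493.
(3h/8)·[f₀ + 3f₁ + 3f₂ + 2f₃ + 3f₄ + 3f₅ + f₆] = 0.1875·(8459) = 1586.0625.

1586.0625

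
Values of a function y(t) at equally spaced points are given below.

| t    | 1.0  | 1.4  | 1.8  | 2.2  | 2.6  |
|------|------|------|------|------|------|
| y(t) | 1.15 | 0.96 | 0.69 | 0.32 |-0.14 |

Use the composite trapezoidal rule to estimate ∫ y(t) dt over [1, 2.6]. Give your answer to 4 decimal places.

0.9900

h = 0.4, n = 4.
(h/2)·[y₀ + 2y₁ + 2y₂ + 2y₃ + y₄] = 0.2·(4.95) = 0.9900.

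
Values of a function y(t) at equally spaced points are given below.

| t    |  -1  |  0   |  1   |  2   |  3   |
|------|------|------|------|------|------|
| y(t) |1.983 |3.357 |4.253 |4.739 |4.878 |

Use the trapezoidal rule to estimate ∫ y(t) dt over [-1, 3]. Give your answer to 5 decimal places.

h = 1, n = 4.
(h/2)·[y₀ + 2y₁ + 2y₂ + 2y₃ + y₄] = 0.5·(31.559) = 15.77950.

15.77950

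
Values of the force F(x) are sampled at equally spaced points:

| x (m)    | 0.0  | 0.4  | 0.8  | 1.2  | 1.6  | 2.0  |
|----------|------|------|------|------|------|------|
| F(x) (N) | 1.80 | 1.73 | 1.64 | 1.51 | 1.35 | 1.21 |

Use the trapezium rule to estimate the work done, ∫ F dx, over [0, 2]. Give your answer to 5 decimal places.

3.09400

h = 0.4, n = 5.
(h/2)·[y₀ + 2y₁ + 2y₂ + 2y₃ + 2y₄ + y₅] = 0.2·(15.47) = 3.09400.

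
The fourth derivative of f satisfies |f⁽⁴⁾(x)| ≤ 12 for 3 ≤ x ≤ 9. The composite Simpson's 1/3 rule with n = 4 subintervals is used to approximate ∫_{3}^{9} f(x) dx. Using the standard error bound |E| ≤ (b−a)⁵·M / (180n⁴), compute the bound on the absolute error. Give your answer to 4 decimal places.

|E| ≤ (6)⁵·12 / (180·4⁴) = 93312/46080 = 2.0250.

2.0250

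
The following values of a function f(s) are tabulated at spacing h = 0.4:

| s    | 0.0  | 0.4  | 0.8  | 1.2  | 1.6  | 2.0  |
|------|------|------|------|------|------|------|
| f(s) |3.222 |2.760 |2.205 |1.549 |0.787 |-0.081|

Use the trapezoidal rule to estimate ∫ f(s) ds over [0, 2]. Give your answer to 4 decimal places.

3.5486

h = 0.4, n = 5.
(h/2)·[y₀ + 2y₁ + 2y₂ + 2y₃ + 2y₄ + y₅] = 0.2·(17.743) = 3.5486.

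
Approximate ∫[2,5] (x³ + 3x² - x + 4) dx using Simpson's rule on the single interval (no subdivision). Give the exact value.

S = (b−a)/6 · [f(2) + 4f(3.5) + f(5)] = 0.5·[22 + 4·80.125 + 199] = 270.75.

270.75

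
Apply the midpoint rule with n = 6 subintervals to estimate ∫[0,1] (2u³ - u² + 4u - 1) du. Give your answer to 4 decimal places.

h = (1 − 0)/6 = 0.166667.
Midpoints m₁,…,m₆ = 0.083333, 0.25, 0.416667, 0.583333, 0.75, 0.916667.
f(m₁)=-0.672454, f(m₂)=-0.03125, f(m₃)=0.637731, f(m₄)=1.390046, f(m₅)=2.28125, f(m₆)=3.366898.
h·[f(m₁) + f(m₂) + f(m₃) + f(m₄) + f(m₅) + f(m₆)] = 0.166667·(6.972222) = 1.1620.

1.1620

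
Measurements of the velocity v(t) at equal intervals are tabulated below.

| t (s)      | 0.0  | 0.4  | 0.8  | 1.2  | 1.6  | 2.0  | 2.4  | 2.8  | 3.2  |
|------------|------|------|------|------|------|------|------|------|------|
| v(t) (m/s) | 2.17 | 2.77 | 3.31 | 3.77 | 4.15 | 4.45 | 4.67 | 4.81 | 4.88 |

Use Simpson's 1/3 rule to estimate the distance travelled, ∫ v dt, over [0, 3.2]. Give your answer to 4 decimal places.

h = 0.4, n = 8.
(h/3)·[y₀ + 4y₁ + 2y₂ + 4y₃ + 2y₄ + 4y₅ + 2y₆ + 4y₇ + y₈] = 0.133333·(94.51) = 12.6013.

12.6013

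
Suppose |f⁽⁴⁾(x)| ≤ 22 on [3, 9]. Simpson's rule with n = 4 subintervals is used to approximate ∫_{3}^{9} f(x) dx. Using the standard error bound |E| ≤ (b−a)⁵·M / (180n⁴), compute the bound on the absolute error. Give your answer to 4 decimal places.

|E| ≤ (6)⁵·22 / (180·4⁴) = 171072/46080 = 3.7125.

3.7125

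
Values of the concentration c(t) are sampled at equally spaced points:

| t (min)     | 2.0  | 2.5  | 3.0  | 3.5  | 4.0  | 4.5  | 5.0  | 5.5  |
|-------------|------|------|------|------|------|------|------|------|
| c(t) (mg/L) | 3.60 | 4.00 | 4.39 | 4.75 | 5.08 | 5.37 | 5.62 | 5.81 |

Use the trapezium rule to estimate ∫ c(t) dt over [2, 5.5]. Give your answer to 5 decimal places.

h = 0.5, n = 7.
(h/2)·[y₀ + 2y₁ + 2y₂ + 2y₃ + 2y₄ + 2y₅ + 2y₆ + y₇] = 0.25·(67.83) = 16.95750.

16.95750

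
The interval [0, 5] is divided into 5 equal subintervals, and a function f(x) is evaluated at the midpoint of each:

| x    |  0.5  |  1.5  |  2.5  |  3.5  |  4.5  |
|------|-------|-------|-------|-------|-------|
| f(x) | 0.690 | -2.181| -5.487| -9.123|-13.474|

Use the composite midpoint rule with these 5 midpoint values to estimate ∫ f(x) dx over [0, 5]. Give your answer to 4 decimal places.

-29.5750

h = 1, n = 5.
h·[y(m₁) + y(m₂) + y(m₃) + y(m₄) + y(m₅)] = 1·(-29.575) = -29.5750.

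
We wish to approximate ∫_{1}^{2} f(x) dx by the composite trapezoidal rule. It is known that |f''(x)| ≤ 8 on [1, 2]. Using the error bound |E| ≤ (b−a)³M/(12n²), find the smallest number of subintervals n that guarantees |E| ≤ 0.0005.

Need 8/(12n²) ≤ 0.0005.
n² ≥ 8/(12·0.0005) = 1333.33 ⇒ n ≥ 36.5148, so the smallest n is 37.

37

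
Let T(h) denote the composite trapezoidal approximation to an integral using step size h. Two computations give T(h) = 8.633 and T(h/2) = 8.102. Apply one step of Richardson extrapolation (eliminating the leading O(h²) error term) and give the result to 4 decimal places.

7.9250

R = (4·T(h/2) − T(h)) / 3 = (4·8.102 − 8.633)/3 = (23.775)/3 = 7.9250.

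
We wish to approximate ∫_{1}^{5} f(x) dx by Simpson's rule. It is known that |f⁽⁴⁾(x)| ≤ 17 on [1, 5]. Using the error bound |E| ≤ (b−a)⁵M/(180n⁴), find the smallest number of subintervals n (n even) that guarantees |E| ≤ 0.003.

Need 17408/(180n⁴) ≤ 0.003.
n⁴ ≥ 17408/(180·0.003) = 32237 ⇒ n ≥ 13.3995, so the smallest even n is 14. (n must be even for Simpson's rule.)

14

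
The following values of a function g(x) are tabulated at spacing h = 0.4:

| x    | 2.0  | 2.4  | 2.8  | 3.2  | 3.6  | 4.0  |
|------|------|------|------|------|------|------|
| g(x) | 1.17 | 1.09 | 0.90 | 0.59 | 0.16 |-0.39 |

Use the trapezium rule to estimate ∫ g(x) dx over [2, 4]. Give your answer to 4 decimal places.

h = 0.4, n = 5.
(h/2)·[y₀ + 2y₁ + 2y₂ + 2y₃ + 2y₄ + y₅] = 0.2·(6.26) = 1.2520.

1.2520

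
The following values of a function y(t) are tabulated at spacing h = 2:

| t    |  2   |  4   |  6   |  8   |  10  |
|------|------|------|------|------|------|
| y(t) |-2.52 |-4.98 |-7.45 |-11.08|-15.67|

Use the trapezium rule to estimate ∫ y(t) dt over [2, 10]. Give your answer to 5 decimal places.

h = 2, n = 4.
(h/2)·[y₀ + 2y₁ + 2y₂ + 2y₃ + y₄] = 1·(-65.21) = -65.21000.

-65.21000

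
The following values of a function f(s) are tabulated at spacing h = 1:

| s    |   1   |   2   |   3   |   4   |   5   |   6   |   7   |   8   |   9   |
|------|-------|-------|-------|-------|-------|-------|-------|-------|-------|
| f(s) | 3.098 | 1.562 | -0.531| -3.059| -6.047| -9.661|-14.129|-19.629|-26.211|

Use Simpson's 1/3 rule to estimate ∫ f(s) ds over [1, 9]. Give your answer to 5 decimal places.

-62.55833

h = 1, n = 8.
(h/3)·[y₀ + 4y₁ + 2y₂ + 4y₃ + 2y₄ + 4y₅ + 2y₆ + 4y₇ + y₈] = 0.333333·(-187.675) = -62.55833.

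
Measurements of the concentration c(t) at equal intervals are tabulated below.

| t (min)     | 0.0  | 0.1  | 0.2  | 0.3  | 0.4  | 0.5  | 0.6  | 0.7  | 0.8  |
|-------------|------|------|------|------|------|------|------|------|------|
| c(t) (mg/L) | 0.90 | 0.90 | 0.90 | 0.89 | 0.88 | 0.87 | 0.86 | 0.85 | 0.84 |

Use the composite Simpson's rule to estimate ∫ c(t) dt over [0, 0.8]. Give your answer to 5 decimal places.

h = 0.1, n = 8.
(h/3)·[y₀ + 4y₁ + 2y₂ + 4y₃ + 2y₄ + 4y₅ + 2y₆ + 4y₇ + y₈] = 0.033333·(21.06) = 0.70200.

0.70200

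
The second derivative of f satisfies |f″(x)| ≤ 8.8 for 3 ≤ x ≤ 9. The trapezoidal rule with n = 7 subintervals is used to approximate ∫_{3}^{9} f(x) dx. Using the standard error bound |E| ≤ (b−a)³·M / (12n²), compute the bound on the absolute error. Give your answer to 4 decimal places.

|E| ≤ (6)³·8.8 / (12·7²) = 1900.8/588 = 3.2327.

3.2327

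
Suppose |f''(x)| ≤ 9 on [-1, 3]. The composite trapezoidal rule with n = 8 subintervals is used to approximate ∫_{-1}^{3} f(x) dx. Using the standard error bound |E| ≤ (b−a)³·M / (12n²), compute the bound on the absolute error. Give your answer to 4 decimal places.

|E| ≤ (4)³·9 / (12·8²) = 576/768 = 0.7500.

0.7500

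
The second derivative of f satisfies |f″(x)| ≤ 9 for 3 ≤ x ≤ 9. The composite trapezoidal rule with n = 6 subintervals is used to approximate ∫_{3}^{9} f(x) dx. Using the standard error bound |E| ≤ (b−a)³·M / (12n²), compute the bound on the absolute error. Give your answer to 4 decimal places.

|E| ≤ (6)³·9 / (12·6²) = 1944/432 = 4.5000.

4.5000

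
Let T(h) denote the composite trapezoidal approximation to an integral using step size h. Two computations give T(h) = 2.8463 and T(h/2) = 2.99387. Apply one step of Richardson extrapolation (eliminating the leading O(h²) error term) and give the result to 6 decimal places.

3.043060

R = (4·T(h/2) − T(h)) / 3 = (4·2.99387 − 2.8463)/3 = (9.12918)/3 = 3.043060.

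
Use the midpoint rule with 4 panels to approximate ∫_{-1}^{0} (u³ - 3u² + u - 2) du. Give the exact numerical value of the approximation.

h = (0 − (-1))/4 = 0.25.
Midpoints m₁,…,m₄ = -0.875, -0.625, -0.375, -0.125.
f(m₁)=-5.841796875, f(m₂)=-4.041015625, f(m₃)=-2.849609375, f(m₄)=-2.173828125.
h·[f(m₁) + f(m₂) + f(m₃) + f(m₄)] = 0.25·(-14.90625) = -3.7265625.

-3.7265625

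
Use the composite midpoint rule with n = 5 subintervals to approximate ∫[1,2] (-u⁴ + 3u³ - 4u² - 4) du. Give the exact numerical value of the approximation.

-8.26838

h = (2 − 1)/5 = 0.2.
Midpoints m₁,…,m₅ = 1.1, 1.3, 1.5, 1.7, 1.9.
f(m₁)=-6.3111, f(m₂)=-7.0251, f(m₃)=-7.9375, f(m₄)=-9.1731, f(m₅)=-10.8951.
h·[f(m₁) + f(m₂) + f(m₃) + f(m₄) + f(m₅)] = 0.2·(-41.3419) = -8.26838.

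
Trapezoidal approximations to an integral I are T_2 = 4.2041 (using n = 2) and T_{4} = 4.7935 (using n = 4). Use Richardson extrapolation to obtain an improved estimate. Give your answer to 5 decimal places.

4.98997

R = (4·T_{4} − T_2) / 3 = (4·4.7935 − 4.2041)/3 = (14.9699)/3 = 4.98997.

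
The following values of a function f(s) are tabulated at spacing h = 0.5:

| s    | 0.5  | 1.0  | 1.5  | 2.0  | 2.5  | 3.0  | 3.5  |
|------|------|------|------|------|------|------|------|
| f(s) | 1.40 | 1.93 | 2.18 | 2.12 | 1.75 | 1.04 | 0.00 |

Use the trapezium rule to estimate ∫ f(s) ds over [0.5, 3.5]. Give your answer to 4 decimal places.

h = 0.5, n = 6.
(h/2)·[y₀ + 2y₁ + 2y₂ + 2y₃ + 2y₄ + 2y₅ + y₆] = 0.25·(19.44) = 4.8600.

4.8600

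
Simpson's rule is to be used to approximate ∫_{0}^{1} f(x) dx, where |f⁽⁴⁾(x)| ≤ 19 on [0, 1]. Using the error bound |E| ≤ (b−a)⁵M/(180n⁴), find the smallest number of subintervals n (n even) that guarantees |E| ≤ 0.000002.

16

Need 19/(180n⁴) ≤ 0.000002.
n⁴ ≥ 19/(180·0.000002) = 52777.8 ⇒ n ≥ 15.1570, so the smallest even n is 16. (n must be even for Simpson's rule.)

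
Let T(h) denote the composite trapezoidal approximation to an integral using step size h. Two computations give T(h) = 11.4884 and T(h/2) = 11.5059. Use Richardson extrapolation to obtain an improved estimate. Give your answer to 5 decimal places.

R = (4·T(h/2) − T(h)) / 3 = (4·11.5059 − 11.4884)/3 = (34.5352)/3 = 11.51173.

11.51173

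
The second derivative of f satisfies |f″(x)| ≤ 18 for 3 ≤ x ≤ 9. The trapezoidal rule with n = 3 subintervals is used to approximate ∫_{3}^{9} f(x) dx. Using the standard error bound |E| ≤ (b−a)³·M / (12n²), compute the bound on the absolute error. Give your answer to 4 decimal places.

36.0000

|E| ≤ (6)³·18 / (12·3²) = 3888/108 = 36.0000.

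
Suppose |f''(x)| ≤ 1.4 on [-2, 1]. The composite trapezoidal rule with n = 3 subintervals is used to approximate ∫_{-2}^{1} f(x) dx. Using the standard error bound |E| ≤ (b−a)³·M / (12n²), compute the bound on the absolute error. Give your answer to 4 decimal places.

0.3500

|E| ≤ (3)³·1.4 / (12·3²) = 37.8/108 = 0.3500.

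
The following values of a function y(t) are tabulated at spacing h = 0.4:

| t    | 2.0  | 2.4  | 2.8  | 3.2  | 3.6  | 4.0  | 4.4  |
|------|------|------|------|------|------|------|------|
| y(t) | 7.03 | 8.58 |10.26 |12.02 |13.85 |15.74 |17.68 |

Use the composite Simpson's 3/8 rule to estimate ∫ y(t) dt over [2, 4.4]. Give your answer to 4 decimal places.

h = 0.4, n = 6.
(3h/8)·[y₀ + 3y₁ + 3y₂ + 2y₃ + 3y₄ + 3y₅ + y₆] = 0.15·(194.04) = 29.1060.

29.1060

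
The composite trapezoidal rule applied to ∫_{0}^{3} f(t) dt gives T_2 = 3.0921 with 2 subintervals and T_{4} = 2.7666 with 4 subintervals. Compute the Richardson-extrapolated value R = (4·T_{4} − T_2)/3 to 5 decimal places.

R = (4·T_{4} − T_2) / 3 = (4·2.7666 − 3.0921)/3 = (7.9743)/3 = 2.65810.

2.65810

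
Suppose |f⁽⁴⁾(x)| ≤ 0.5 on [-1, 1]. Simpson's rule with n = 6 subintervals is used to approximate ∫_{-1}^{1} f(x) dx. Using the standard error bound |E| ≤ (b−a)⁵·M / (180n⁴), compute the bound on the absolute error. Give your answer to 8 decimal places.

|E| ≤ (2)⁵·0.5 / (180·6⁴) = 16/233280 = 0.00006859.

0.00006859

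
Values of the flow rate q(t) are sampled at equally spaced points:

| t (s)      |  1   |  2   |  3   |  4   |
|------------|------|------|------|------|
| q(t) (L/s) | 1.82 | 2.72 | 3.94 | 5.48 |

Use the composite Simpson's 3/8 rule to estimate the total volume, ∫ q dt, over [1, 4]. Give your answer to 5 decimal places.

h = 1, n = 3.
(3h/8)·[y₀ + 3y₁ + 3y₂ + y₃] = 0.375·(27.28) = 10.23000.

10.23000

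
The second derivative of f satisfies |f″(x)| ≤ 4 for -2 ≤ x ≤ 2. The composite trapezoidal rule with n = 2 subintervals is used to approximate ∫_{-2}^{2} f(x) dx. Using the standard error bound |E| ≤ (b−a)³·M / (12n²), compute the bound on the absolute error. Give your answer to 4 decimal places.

|E| ≤ (4)³·4 / (12·2²) = 256/48 = 5.3333.

5.3333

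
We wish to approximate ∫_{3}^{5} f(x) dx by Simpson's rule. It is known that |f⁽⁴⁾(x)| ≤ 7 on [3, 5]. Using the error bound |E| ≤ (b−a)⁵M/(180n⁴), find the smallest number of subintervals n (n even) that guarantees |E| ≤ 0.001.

Need 224/(180n⁴) ≤ 0.001.
n⁴ ≥ 224/(180·0.001) = 1244.44 ⇒ n ≥ 5.9394, so the smallest even n is 6. (n must be even for Simpson's rule.)

6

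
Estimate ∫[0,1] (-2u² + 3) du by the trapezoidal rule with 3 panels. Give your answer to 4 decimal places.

2.2963

h = (1 − 0)/3 = 0.333333.
Nodes u₀,…,u₃ = 0, 0.333333, 0.666667, 1.
f(u) = -2u² + 3: f₀=3, f₁=2.777778, f₂=2.111111, f₃=1.
(h/2)·[f₀ + 2f₁ + 2f₂ + f₃] = 0.166667·(13.777778) = 2.2963.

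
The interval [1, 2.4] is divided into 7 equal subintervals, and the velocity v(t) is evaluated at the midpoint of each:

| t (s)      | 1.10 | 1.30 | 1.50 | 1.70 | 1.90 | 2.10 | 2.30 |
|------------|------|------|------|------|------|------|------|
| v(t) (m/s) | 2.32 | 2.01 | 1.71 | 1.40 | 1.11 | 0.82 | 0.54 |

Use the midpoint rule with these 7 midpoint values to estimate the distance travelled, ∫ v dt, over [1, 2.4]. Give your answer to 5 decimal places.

h = 0.2, n = 7.
h·[y(m₁) + y(m₂) + y(m₃) + y(m₄) + y(m₅) + y(m₆) + y(m₇)] = 0.2·(9.91) = 1.98200.

1.98200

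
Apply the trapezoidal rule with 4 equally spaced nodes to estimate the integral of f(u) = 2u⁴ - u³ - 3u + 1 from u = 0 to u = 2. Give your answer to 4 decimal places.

h = (2 − 0)/3 = 0.666667.
Nodes u₀,…,u₃ = 0, 0.666667, 1.333333, 2.
f(u) = 2u⁴ - u³ - 3u + 1: f₀=1, f₁=-0.901235, f₂=0.950617, f₃=19.
(h/2)·[f₀ + 2f₁ + 2f₂ + f₃] = 0.333333·(20.098765) = 6.6996.

6.6996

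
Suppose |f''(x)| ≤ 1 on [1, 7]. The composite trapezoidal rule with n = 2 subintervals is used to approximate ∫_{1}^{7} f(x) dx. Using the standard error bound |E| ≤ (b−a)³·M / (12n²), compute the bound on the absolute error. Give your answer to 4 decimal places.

4.5000

|E| ≤ (6)³·1 / (12·2²) = 216/48 = 4.5000.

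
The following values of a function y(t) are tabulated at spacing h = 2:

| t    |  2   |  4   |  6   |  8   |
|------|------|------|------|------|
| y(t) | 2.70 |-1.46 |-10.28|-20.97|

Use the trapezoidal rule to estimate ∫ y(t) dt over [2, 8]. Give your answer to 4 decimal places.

h = 2, n = 3.
(h/2)·[y₀ + 2y₁ + 2y₂ + y₃] = 1·(-41.75) = -41.7500.

-41.7500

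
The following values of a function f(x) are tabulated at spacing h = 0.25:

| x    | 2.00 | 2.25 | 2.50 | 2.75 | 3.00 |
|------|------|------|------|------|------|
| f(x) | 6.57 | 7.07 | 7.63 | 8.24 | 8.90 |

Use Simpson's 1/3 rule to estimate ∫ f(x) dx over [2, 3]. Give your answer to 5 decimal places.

7.66417

h = 0.25, n = 4.
(h/3)·[y₀ + 4y₁ + 2y₂ + 4y₃ + y₄] = 0.083333·(91.97) = 7.66417.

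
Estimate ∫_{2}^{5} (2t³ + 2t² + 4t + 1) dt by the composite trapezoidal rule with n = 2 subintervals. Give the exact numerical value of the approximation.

h = (5 − 2)/2 = 1.5.
Nodes t₀,…,t₂ = 2, 3.5, 5.
f(t) = 2t³ + 2t² + 4t + 1: f₀=33, f₁=125.25, f₂=321.
(h/2)·[f₀ + 2f₁ + f₂] = 0.75·(604.5) = 453.375.

453.375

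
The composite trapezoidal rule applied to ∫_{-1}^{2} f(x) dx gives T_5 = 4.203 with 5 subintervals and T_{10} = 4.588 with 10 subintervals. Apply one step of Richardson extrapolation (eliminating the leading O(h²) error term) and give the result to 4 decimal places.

4.7163

R = (4·T_{10} − T_5) / 3 = (4·4.588 − 4.203)/3 = (14.149)/3 = 4.7163.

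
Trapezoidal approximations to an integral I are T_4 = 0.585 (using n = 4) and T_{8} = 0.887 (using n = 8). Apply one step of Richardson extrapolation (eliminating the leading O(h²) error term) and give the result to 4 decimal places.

0.9877

R = (4·T_{8} − T_4) / 3 = (4·0.887 − 0.585)/3 = (2.963)/3 = 0.9877.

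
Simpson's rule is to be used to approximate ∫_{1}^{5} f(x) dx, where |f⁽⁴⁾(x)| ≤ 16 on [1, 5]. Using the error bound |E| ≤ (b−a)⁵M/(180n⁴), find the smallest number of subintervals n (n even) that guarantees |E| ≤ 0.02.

10

Need 16384/(180n⁴) ≤ 0.02.
n⁴ ≥ 16384/(180·0.02) = 4551.11 ⇒ n ≥ 8.2135, so the smallest even n is 10. (n must be even for Simpson's rule.)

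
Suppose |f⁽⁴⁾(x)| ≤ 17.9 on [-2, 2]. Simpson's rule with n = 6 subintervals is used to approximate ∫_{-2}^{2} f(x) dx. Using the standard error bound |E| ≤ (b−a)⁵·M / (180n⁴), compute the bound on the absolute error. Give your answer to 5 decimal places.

0.07857

|E| ≤ (4)⁵·17.9 / (180·6⁴) = 18329.6/233280 = 0.07857.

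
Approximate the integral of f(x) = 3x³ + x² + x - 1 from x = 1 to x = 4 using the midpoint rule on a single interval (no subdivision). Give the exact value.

163.875

M = (b−a)·f(2.5) = 3·(54.625) = 163.875.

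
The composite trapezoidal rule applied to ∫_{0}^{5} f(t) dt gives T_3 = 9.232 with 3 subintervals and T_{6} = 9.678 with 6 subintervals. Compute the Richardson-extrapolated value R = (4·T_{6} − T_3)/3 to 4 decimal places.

9.8267

R = (4·T_{6} − T_3) / 3 = (4·9.678 − 9.232)/3 = (29.480)/3 = 9.8267.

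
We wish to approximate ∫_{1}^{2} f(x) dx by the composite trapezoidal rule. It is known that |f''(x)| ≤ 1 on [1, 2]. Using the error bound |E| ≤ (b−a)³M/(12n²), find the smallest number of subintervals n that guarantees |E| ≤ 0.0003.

Need 1/(12n²) ≤ 0.0003.
n² ≥ 1/(12·0.0003) = 277.778 ⇒ n ≥ 16.6667, so the smallest n is 17.

17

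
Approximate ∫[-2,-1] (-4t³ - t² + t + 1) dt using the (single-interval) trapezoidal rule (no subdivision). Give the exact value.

15

T = (b−a)/2 · [f(-2) + f(-1)] = 0.5·[27 + 3] = 15.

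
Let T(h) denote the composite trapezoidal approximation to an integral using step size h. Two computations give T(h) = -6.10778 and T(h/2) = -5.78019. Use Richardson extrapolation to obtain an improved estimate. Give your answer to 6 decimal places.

R = (4·T(h/2) − T(h)) / 3 = (4·(-5.78019) − (-6.10778))/3 = (-17.01298)/3 = -5.670993.

-5.670993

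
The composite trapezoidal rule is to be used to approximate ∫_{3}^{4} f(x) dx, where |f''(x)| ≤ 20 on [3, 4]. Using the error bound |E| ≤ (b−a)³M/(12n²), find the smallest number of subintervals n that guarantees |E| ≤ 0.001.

Need 20/(12n²) ≤ 0.001.
n² ≥ 20/(12·0.001) = 1666.67 ⇒ n ≥ 40.8248, so the smallest n is 41.

41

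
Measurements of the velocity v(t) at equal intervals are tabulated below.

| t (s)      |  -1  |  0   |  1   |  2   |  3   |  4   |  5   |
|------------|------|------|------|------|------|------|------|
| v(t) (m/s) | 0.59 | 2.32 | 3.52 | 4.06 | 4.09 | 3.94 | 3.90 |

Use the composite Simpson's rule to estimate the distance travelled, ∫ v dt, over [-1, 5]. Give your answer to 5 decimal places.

20.33000

h = 1, n = 6.
(h/3)·[y₀ + 4y₁ + 2y₂ + 4y₃ + 2y₄ + 4y₅ + y₆] = 0.333333·(60.99) = 20.33000.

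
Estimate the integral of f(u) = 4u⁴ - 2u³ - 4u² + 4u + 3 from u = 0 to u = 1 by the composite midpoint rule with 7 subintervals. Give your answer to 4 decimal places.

h = (1 − 0)/7 = 0.142857.
Midpoints m₁,…,m₇ = 0.071429, 0.214286, 0.357143, 0.5, 0.642857, 0.785714, 0.928571.
f(m₁)=3.264681, f(m₂)=3.662224, f(m₃)=3.892337, f(m₄)=4, f(m₅)=4.070179, f(m₆)=4.227822, f(m₇)=4.637859.
h·[f(m₁) + f(m₂) + f(m₃) + f(m₄) + f(m₅) + f(m₆) + f(m₇)] = 0.142857·(27.755102) = 3.9650.

3.9650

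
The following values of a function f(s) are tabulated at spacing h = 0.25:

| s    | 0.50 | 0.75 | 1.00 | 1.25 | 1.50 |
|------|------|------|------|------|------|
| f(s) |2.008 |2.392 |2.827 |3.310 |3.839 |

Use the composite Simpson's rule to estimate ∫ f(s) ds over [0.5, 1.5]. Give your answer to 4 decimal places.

2.8591

h = 0.25, n = 4.
(h/3)·[y₀ + 4y₁ + 2y₂ + 4y₃ + y₄] = 0.083333·(34.309) = 2.8591.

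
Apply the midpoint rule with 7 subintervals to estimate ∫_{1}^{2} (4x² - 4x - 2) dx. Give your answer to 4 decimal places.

h = (2 − 1)/7 = 0.142857.
Midpoints m₁,…,m₇ = 1.071429, 1.214286, 1.357143, 1.5, 1.642857, 1.785714, 1.928571.
f(m₁)=-1.693878, f(m₂)=-0.959184, f(m₃)=-0.061224, f(m₄)=1, f(m₅)=2.224490, f(m₆)=3.612245, f(m₇)=5.163265.
h·[f(m₁) + f(m₂) + f(m₃) + f(m₄) + f(m₅) + f(m₆) + f(m₇)] = 0.142857·(9.285714) = 1.3265.

1.3265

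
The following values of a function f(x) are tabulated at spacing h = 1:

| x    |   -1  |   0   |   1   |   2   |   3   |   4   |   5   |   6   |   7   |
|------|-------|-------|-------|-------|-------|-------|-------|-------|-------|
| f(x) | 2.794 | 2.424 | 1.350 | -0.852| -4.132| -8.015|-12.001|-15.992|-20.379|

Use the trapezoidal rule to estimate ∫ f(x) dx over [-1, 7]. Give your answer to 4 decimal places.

h = 1, n = 8.
(h/2)·[y₀ + 2y₁ + 2y₂ + 2y₃ + 2y₄ + 2y₅ + 2y₆ + 2y₇ + y₈] = 0.5·(-92.021) = -46.0105.

-46.0105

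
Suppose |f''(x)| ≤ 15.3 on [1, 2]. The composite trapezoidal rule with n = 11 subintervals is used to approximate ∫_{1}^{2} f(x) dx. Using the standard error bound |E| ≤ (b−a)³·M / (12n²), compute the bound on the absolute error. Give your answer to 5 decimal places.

0.01054

|E| ≤ (1)³·15.3 / (12·11²) = 15.3/1452 = 0.01054.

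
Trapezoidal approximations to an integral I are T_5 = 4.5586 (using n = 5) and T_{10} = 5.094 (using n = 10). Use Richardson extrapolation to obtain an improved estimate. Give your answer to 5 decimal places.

5.27247

R = (4·T_{10} − T_5) / 3 = (4·5.094 − 4.5586)/3 = (15.8174)/3 = 5.27247.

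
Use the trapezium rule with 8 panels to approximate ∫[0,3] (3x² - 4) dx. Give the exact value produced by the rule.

h = (3 − 0)/8 = 0.375.
Nodes x₀,…,x₈ = 0, 0.375, 0.75, 1.125, 1.5, 1.875, 2.25, 2.625, 3.
f(x) = 3x² - 4: f₀=-4, f₁=-3.578125, f₂=-2.3125, f₃=-0.203125, f₄=2.75, f₅=6.546875, f₆=11.1875, f₇=16.671875, f₈=23.
(h/2)·[f₀ + 2f₁ + 2f₂ + 2f₃ + 2f₄ + 2f₅ + 2f₆ + 2f₇ + f₈] = 0.1875·(81.125) = 15.2109375.

15.2109375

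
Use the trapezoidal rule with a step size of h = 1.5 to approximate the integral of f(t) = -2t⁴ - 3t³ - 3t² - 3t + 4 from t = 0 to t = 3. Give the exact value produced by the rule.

h = (3 − 0)/2 = 1.5.
Nodes t₀,…,t₂ = 0, 1.5, 3.
f(t) = -2t⁴ - 3t³ - 3t² - 3t + 4: f₀=4, f₁=-27.5, f₂=-275.
(h/2)·[f₀ + 2f₁ + f₂] = 0.75·(-326) = -244.5.

-244.5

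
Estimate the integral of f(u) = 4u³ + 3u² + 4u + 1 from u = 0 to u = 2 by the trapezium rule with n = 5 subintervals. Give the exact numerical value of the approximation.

34.8

h = (2 − 0)/5 = 0.4.
Nodes u₀,…,u₅ = 0, 0.4, 0.8, 1.2, 1.6, 2.
f(u) = 4u³ + 3u² + 4u + 1: f₀=1, f₁=3.336, f₂=8.168, f₃=17.032, f₄=31.464, f₅=53.
(h/2)·[f₀ + 2f₁ + 2f₂ + 2f₃ + 2f₄ + f₅] = 0.2·(174) = 34.8.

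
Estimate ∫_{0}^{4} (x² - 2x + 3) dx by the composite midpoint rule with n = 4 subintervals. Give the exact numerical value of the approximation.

h = (4 − 0)/4 = 1.
Midpoints m₁,…,m₄ = 0.5, 1.5, 2.5, 3.5.
f(m₁)=2.25, f(m₂)=2.25, f(m₃)=4.25, f(m₄)=8.25.
h·[f(m₁) + f(m₂) + f(m₃) + f(m₄)] = 1·(17) = 17.

17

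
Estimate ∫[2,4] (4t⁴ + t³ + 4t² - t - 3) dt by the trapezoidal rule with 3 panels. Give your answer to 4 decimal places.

h = (4 − 2)/3 = 0.666667.
Nodes t₀,…,t₃ = 2, 2.666667, 3.333333, 4.
f(t) = 4t⁴ + t³ + 4t² - t - 3: f₀=83, f₁=244.012346, f₂=568.975309, f₃=1145.
(h/2)·[f₀ + 2f₁ + 2f₂ + f₃] = 0.333333·(2853.975309) = 951.3251.

951.3251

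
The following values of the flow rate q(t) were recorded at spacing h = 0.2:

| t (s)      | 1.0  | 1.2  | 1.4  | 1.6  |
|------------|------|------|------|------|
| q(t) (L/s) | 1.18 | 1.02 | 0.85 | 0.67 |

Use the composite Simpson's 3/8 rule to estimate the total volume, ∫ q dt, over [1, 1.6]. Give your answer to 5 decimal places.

0.55950

h = 0.2, n = 3.
(3h/8)·[y₀ + 3y₁ + 3y₂ + y₃] = 0.075·(7.46) = 0.55950.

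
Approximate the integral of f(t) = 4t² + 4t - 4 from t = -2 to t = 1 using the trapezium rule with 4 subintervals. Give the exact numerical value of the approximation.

-4.875

h = (1 − (-2))/4 = 0.75.
Nodes t₀,…,t₄ = -2, -1.25, -0.5, 0.25, 1.
f(t) = 4t² + 4t - 4: f₀=4, f₁=-2.75, f₂=-5, f₃=-2.75, f₄=4.
(h/2)·[f₀ + 2f₁ + 2f₂ + 2f₃ + f₄] = 0.375·(-13) = -4.875.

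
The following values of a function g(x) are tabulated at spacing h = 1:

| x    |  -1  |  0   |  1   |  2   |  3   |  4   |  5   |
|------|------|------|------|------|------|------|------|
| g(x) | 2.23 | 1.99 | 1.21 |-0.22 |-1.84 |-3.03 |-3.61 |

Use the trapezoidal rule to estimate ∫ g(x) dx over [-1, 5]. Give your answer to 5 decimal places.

-2.58000

h = 1, n = 6.
(h/2)·[y₀ + 2y₁ + 2y₂ + 2y₃ + 2y₄ + 2y₅ + y₆] = 0.5·(-5.16) = -2.58000.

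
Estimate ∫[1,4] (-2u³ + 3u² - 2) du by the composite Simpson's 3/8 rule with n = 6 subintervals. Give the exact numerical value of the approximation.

h = (4 − 1)/6 = 0.5.
Nodes u₀,…,u₆ = 1, 1.5, 2, 2.5, 3, 3.5, 4.
f(u) = -2u³ + 3u² - 2: f₀=-1, f₁=-2, f₂=-6, f₃=-14.5, f₄=-29, f₅=-51, f₆=-82.
(3h/8)·[f₀ + 3f₁ + 3f₂ + 2f₃ + 3f₄ + 3f₅ + f₆] = 0.1875·(-376) = -70.5.

-70.5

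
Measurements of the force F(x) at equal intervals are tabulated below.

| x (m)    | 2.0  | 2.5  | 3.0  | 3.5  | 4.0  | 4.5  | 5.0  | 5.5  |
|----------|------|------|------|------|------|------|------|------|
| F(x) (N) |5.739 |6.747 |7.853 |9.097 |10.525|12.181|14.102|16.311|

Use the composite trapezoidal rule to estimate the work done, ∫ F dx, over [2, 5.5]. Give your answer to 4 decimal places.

35.7650

h = 0.5, n = 7.
(h/2)·[y₀ + 2y₁ + 2y₂ + 2y₃ + 2y₄ + 2y₅ + 2y₆ + y₇] = 0.25·(143.060) = 35.7650.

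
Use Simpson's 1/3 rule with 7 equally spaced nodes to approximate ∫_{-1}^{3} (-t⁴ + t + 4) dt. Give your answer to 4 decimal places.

-28.9053

h = (3 − (-1))/6 = 0.666667.
Nodes t₀,…,t₆ = -1, -0.333333, 0.333333, 1, 1.666667, 2.333333, 3.
f(t) = -t⁴ + t + 4: f₀=2, f₁=3.654321, f₂=4.320988, f₃=4, f₄=-2.049383, f₅=-23.308642, f₆=-74.
(h/3)·[f₀ + 4f₁ + 2f₂ + 4f₃ + 2f₄ + 4f₅ + f₆] = 0.222222·(-130.074074) = -28.9053.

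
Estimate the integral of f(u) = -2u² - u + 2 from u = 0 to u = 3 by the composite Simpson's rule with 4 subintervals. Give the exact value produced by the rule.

-16.5

h = (3 − 0)/4 = 0.75.
Nodes u₀,…,u₄ = 0, 0.75, 1.5, 2.25, 3.
f(u) = -2u² - u + 2: f₀=2, f₁=0.125, f₂=-4, f₃=-10.375, f₄=-19.
(h/3)·[f₀ + 4f₁ + 2f₂ + 4f₃ + f₄] = 0.25·(-66) = -16.5.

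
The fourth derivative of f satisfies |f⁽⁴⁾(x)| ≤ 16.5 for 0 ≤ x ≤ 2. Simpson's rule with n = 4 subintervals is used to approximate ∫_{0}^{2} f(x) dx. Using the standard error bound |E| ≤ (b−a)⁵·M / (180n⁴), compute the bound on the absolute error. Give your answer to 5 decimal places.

|E| ≤ (2)⁵·16.5 / (180·4⁴) = 528/46080 = 0.01146.

0.01146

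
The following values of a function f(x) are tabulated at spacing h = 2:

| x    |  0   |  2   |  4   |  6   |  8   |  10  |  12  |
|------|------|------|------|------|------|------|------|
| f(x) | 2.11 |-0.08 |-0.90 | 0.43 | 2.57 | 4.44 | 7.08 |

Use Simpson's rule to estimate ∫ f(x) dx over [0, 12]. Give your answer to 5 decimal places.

h = 2, n = 6.
(h/3)·[y₀ + 4y₁ + 2y₂ + 4y₃ + 2y₄ + 4y₅ + y₆] = 0.666667·(31.69) = 21.12667.

21.12667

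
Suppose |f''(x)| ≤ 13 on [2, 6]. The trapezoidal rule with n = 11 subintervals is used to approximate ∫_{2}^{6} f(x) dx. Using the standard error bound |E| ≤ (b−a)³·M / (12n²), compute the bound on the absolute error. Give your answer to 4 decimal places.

|E| ≤ (4)³·13 / (12·11²) = 832/1452 = 0.5730.

0.5730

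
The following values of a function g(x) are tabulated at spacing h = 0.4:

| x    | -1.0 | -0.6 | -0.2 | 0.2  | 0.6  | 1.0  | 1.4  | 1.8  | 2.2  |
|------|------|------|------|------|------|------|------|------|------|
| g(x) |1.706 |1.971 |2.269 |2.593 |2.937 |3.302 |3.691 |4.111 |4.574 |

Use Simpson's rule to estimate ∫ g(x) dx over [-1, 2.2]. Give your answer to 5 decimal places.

h = 0.4, n = 8.
(h/3)·[y₀ + 4y₁ + 2y₂ + 4y₃ + 2y₄ + 4y₅ + 2y₆ + 4y₇ + y₈] = 0.133333·(71.982) = 9.59760.

9.59760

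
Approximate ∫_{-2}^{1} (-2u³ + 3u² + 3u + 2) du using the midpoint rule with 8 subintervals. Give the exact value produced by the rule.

17.7890625

h = (1 − (-2))/8 = 0.375.
Midpoints m₁,…,m₈ = -1.8125, -1.4375, -1.0625, -0.6875, -0.3125, 0.0625, 0.4375, 0.8125.
f(m₁)=18.32666015625, f(m₂)=9.82763671875, f(m₃)=4.59814453125, f(m₄)=2.00537109375, f(m₅)=1.41650390625, f(m₆)=2.19873046875, f(m₇)=3.71923828125, f(m₈)=5.34521484375.
h·[f(m₁) + f(m₂) + f(m₃) + f(m₄) + f(m₅) + f(m₆) + f(m₇) + f(m₈)] = 0.375·(47.4375) = 17.7890625.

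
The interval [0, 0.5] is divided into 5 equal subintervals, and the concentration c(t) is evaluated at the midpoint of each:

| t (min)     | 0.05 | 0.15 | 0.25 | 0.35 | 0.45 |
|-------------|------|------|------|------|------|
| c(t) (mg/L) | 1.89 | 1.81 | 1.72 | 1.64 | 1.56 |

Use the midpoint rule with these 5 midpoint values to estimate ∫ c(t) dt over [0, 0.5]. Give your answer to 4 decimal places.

h = 0.1, n = 5.
h·[y(m₁) + y(m₂) + y(m₃) + y(m₄) + y(m₅)] = 0.1·(8.62) = 0.8620.

0.8620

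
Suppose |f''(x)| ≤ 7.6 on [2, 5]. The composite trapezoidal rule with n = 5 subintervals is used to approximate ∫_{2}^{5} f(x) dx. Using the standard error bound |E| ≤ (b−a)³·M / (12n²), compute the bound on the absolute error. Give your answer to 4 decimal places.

0.6840

|E| ≤ (3)³·7.6 / (12·5²) = 205.2/300 = 0.6840.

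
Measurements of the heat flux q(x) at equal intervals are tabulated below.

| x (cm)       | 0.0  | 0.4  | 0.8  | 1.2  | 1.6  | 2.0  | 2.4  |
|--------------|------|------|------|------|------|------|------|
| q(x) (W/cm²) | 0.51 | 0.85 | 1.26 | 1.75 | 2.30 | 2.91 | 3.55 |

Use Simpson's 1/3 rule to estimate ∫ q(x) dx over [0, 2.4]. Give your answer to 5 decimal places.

4.42933

h = 0.4, n = 6.
(h/3)·[y₀ + 4y₁ + 2y₂ + 4y₃ + 2y₄ + 4y₅ + y₆] = 0.133333·(33.22) = 4.42933.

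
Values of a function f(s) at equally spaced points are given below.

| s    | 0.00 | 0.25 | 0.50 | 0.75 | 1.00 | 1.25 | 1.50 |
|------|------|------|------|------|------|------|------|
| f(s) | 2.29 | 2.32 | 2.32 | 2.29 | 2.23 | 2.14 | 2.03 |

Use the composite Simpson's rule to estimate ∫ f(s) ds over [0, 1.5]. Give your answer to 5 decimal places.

3.36833

h = 0.25, n = 6.
(h/3)·[y₀ + 4y₁ + 2y₂ + 4y₃ + 2y₄ + 4y₅ + y₆] = 0.083333·(40.42) = 3.36833.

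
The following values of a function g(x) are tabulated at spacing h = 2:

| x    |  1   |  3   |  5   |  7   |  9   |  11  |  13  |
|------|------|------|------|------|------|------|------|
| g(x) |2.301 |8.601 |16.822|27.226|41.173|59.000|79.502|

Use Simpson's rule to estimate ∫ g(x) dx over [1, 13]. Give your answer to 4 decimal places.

h = 2, n = 6.
(h/3)·[y₀ + 4y₁ + 2y₂ + 4y₃ + 2y₄ + 4y₅ + y₆] = 0.666667·(577.101) = 384.7340.

384.7340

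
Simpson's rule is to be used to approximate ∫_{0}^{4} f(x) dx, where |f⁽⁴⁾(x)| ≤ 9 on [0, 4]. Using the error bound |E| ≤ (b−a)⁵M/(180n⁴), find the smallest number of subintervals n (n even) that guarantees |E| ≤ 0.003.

Need 9216/(180n⁴) ≤ 0.003.
n⁴ ≥ 9216/(180·0.003) = 17066.7 ⇒ n ≥ 11.4298, so the smallest even n is 12. (n must be even for Simpson's rule.)

12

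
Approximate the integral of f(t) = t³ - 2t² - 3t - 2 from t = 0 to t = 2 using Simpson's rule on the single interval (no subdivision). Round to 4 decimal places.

-11.3333

S = (b−a)/6 · [f(0) + 4f(1) + f(2)] = 0.333333·[(-2) + 4·(-6) + (-8)] = -11.3333.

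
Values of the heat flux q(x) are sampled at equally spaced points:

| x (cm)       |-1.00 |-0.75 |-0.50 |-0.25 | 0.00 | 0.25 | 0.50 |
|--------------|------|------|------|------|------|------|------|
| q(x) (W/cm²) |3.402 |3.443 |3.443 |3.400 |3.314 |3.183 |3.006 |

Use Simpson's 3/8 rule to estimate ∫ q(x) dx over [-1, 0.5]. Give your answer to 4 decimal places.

h = 0.25, n = 6.
(3h/8)·[y₀ + 3y₁ + 3y₂ + 2y₃ + 3y₄ + 3y₅ + y₆] = 0.09375·(53.357) = 5.0022.

5.0022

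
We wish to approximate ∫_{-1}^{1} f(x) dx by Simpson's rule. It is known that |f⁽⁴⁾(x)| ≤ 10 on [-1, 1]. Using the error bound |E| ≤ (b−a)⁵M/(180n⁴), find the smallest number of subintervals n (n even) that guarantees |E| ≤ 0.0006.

Need 320/(180n⁴) ≤ 0.0006.
n⁴ ≥ 320/(180·0.0006) = 2962.96 ⇒ n ≥ 7.3779, so the smallest even n is 8. (n must be even for Simpson's rule.)

8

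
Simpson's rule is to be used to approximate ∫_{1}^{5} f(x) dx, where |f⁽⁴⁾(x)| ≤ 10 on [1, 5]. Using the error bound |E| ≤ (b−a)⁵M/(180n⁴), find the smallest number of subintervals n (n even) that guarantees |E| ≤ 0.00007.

32

Need 10240/(180n⁴) ≤ 0.00007.
n⁴ ≥ 10240/(180·0.00007) = 812698 ⇒ n ≥ 30.0250, so the smallest even n is 32. (n must be even for Simpson's rule.)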